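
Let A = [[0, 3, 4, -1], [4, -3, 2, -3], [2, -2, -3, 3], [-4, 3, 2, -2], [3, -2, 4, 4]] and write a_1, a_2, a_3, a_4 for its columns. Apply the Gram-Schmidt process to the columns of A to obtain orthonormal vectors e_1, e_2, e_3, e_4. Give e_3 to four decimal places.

e_1 = a_1/‖a_1‖ = (0, 4, 2, -4, 3)/6.7082 = (0.0000, 0.5963, 0.2981, -0.5963, 0.4472).
r_{12} = e_1·a_2 = -5.0684.
u_2 = a_2 + 5.0684·e_1 = (3.0000, 0.0222, -0.4889, -0.0222, 0.2667).
‖u_2‖ = 3.0514, so e_2 = (0.9832, 0.0073, -0.1602, -0.0073, 0.0874).
r_{13} = e_1·a_3 = 0.8944; r_{23} = e_2·a_3 = 4.7628.
u_3 = a_3 − 0.8944·e_1 − 4.7628·e_2 = (-0.6826, 1.4320, -2.5036, 2.5680, 3.1838).
‖u_3‖ = 5.0513, so e_3 = (-0.1351, 0.2835, -0.4956, 0.5084, 0.6303).

e_3 = (-0.1351, 0.2835, -0.4956, 0.5084, 0.6303)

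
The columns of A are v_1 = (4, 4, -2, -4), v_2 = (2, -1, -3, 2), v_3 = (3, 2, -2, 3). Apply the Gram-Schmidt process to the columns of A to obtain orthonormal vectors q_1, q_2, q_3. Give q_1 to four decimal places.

v_1 = (4, 4, -2, -4); ‖v_1‖ = 7.2111, so q_1 = (0.5547, 0.5547, -0.2774, -0.5547).

q_1 = (0.5547, 0.5547, -0.2774, -0.5547)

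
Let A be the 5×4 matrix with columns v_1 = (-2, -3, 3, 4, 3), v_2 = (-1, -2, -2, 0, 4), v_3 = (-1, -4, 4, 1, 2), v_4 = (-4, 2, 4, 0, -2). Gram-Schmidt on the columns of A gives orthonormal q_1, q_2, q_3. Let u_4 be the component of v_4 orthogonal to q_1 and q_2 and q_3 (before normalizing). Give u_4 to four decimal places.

v_1 = (-2, -3, 3, 4, 3); ‖v_1‖ = 6.8557, so q_1 = (-0.2917, -0.4376, 0.4376, 0.5835, 0.4376).
q_1·v_2 = (-0.2917)·(-1) + (-0.4376)·(-2) + 0.4376·(-2) + 0.5835·0 + 0.4376·4 = 2.0421.
u_2 = v_2 − 2.0421·q_1 = (-0.4043, -1.1064, -2.8936, -1.1915, 3.1064).
‖u_2‖ = 4.5640, so q_2 = (-0.0886, -0.2424, -0.6340, -0.2611, 0.6806).
q_1·v_3 = (-0.2917)·(-1) + (-0.4376)·(-4) + 0.4376·4 + 0.5835·1 + 0.4376·2 = 5.2511; q_2·v_3 = (-0.0886)·(-1) + (-0.2424)·(-4) + (-0.6340)·4 + (-0.2611)·1 + 0.6806·2 = -0.3776.
u_3 = v_3 − 5.2511·q_1 + 0.3776·q_2 = (0.4985, -1.7937, 1.4627, -2.1624, -0.0409).
‖u_3‖ = 3.2067, so q_3 = (0.1554, -0.5593, 0.4561, -0.6743, -0.0127).
q_1·v_4 = (-0.2917)·(-4) + (-0.4376)·2 + 0.4376·4 + 0.5835·0 + 0.4376·(-2) = 1.1669; q_2·v_4 = (-0.0886)·(-4) + (-0.2424)·2 + (-0.6340)·4 + (-0.2611)·0 + 0.6806·(-2) = -4.0279; q_3·v_4 = 0.1554·(-4) + (-0.5593)·2 + 0.4561·4 + (-0.6743)·0 + (-0.0127)·(-2) = 0.1096.
u_4 = v_4 − 1.1669·q_1 + 4.0279·q_2 − 0.1096·q_3 = (-4.0334, 1.5955, 0.8857, -1.6585, 0.2322).

u_4 = (-4.0334, 1.5955, 0.8857, -1.6585, 0.2322)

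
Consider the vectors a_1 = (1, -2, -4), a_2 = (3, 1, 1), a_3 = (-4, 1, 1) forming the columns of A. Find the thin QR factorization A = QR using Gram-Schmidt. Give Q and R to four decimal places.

Q = [[0.2182, 0.9666, -0.1342], [-0.4364, 0.2197, 0.8725], [-0.8729, 0.1318, -0.4698]], R = [[4.5826, -0.6547, -2.1822], [0.0000, 3.2514, -3.5150], [0.0000, 0.0000, 0.9396]]

a_1 = (1, -2, -4); ‖a_1‖ = 4.5826, so q_1 = (0.2182, -0.4364, -0.8729).
q_1·a_2 = 0.2182·3 + (-0.4364)·1 + (-0.8729)·1 = -0.6547.
u_2 = a_2 + 0.6547·q_1 = (3.1429, 0.7143, 0.4286).
‖u_2‖ = 3.2514, so q_2 = (0.9666, 0.2197, 0.1318).
q_1·a_3 = 0.2182·(-4) + (-0.4364)·1 + (-0.8729)·1 = -2.1822; q_2·a_3 = 0.9666·(-4) + 0.2197·1 + 0.1318·1 = -3.5150.
u_3 = a_3 + 2.1822·q_1 + 3.5150·q_2 = (-0.1261, 0.8198, -0.4414).
‖u_3‖ = 0.9396, so q_3 = (-0.1342, 0.8725, -0.4698).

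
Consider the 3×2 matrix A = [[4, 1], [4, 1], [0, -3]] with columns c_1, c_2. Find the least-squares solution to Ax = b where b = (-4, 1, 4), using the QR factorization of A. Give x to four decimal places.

q_1 = c_1/‖c_1‖ = (4, 4, 0)/5.6569 = (0.7071, 0.7071, 0.0000).
r_{12} = q_1·c_2 = 1.4142.
u_2 = c_2 − 1.4142·q_1 = (0.0000, 0.0000, -3.0000).
‖u_2‖ = 3.0000, so q_2 = (0.0000, 0.0000, -1.0000).
Qᵀb = (-2.1213, -4.0000).
Back-substitute: x_2 = -4.0000/3.0000 = -1.3333.
x_1 = (-2.1213 − 1.4142·(-1.3333))/5.6569 = -0.0417.

x = (-0.0417, -1.3333)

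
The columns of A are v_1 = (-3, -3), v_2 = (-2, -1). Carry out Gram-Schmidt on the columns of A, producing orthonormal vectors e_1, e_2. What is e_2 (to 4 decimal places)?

v_1 = (-3, -3); ‖v_1‖ = 4.2426, so e_1 = (-0.7071, -0.7071).
e_1·v_2 = (-0.7071)·(-2) + (-0.7071)·(-1) = 2.1213.
u_2 = v_2 − 2.1213·e_1 = (-0.5000, 0.5000).
‖u_2‖ = 0.7071, so e_2 = (-0.7071, 0.7071).

e_2 = (-0.7071, 0.7071)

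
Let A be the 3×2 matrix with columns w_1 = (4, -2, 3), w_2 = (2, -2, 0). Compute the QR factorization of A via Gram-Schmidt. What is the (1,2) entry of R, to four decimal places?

e_1 = w_1/‖w_1‖ = (4, -2, 3)/5.3852 = (0.7428, -0.3714, 0.5571).
r_{12} = e_1·w_2 = 2.2283.

r_{12} = 2.2283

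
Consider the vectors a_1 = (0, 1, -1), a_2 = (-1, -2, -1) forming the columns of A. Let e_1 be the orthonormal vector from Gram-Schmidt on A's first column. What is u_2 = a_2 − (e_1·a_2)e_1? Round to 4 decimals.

e_1 = a_1/‖a_1‖ = (0, 1, -1)/1.4142 = (0.0000, 0.7071, -0.7071).
r_{12} = e_1·a_2 = -0.7071.
u_2 = a_2 + 0.7071·e_1 = (-1.0000, -1.5000, -1.5000).

u_2 = (-1.0000, -1.5000, -1.5000)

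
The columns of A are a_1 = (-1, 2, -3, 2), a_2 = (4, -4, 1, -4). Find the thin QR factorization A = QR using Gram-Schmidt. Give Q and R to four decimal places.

Q = [[-0.2357, 0.6147], [0.4714, -0.3262], [-0.7071, -0.6398], [0.4714, -0.3262]], R = [[4.2426, -5.4212], [0.0000, 4.4284]]

a_1 = (-1, 2, -3, 2); ‖a_1‖ = 4.2426, so e_1 = (-0.2357, 0.4714, -0.7071, 0.4714).
e_1·a_2 = (-0.2357)·4 + 0.4714·(-4) + (-0.7071)·1 + 0.4714·(-4) = -5.4212.
u_2 = a_2 + 5.4212·e_1 = (2.7222, -1.4444, -2.8333, -1.4444).
‖u_2‖ = 4.4284, so e_2 = (0.6147, -0.3262, -0.6398, -0.3262).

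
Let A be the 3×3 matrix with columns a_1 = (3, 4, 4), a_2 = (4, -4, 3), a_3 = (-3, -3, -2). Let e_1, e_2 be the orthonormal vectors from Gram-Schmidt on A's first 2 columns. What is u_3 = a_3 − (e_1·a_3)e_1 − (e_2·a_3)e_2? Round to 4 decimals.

a_1 = (3, 4, 4); ‖a_1‖ = 6.4031, so e_1 = (0.4685, 0.6247, 0.6247).
e_1·a_2 = 0.4685·4 + 0.6247·(-4) + 0.6247·3 = 1.2494.
u_2 = a_2 − 1.2494·e_1 = (3.4146, -4.7805, 2.2195).
‖u_2‖ = 6.2800, so e_2 = (0.5437, -0.7612, 0.3534).
e_1·a_3 = 0.4685·(-3) + 0.6247·(-3) + 0.6247·(-2) = -4.5290; e_2·a_3 = 0.5437·(-3) + (-0.7612)·(-3) + 0.3534·(-2) = -0.0544.
u_3 = a_3 + 4.5290·e_1 + 0.0544·e_2 = (-0.8485, -0.2121, 0.8485).

u_3 = (-0.8485, -0.2121, 0.8485)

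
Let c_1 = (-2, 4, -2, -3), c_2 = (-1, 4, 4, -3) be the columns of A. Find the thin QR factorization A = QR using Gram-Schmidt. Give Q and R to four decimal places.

q_1 = c_1/‖c_1‖ = (-2, 4, -2, -3)/5.7446 = (-0.3482, 0.6963, -0.3482, -0.5222).
r_{12} = q_1·c_2 = 3.3075.
u_2 = c_2 − 3.3075·q_1 = (0.1515, 1.6970, 5.1515, -1.2727).
‖u_2‖ = 5.5732, so q_2 = (0.0272, 0.3045, 0.9243, -0.2284).

Q = [[-0.3482, 0.0272], [0.6963, 0.3045], [-0.3482, 0.9243], [-0.5222, -0.2284]], R = [[5.7446, 3.3075], [0.0000, 5.5732]]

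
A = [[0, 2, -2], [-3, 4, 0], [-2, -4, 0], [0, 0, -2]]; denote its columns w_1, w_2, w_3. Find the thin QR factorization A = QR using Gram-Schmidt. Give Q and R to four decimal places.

Q = [[0.0000, 0.3392, -0.6446], [-0.8321, 0.5218, 0.1289], [-0.5547, -0.7827, -0.1934], [0.0000, 0.0000, -0.7284]], R = [[3.6056, -1.1094, 0.0000], [0.0000, 5.8965, -0.6784], [0.0000, 0.0000, 2.7459]]

w_1 = (0, -3, -2, 0); ‖w_1‖ = 3.6056, so q_1 = (0.0000, -0.8321, -0.5547, 0.0000).
q_1·w_2 = 0.0000·2 + (-0.8321)·4 + (-0.5547)·(-4) + 0.0000·0 = -1.1094.
u_2 = w_2 + 1.1094·q_1 = (2.0000, 3.0769, -4.6154, 0.0000).
‖u_2‖ = 5.8965, so q_2 = (0.3392, 0.5218, -0.7827, 0.0000).
q_1·w_3 = 0.0000·(-2) + (-0.8321)·0 + (-0.5547)·0 + 0.0000·(-2) = 0.0000; q_2·w_3 = 0.3392·(-2) + 0.5218·0 + (-0.7827)·0 + 0.0000·(-2) = -0.6784.
u_3 = w_3 + 0.0000·q_1 + 0.6784·q_2 = (-1.7699, 0.3540, -0.5310, -2.0000).
‖u_3‖ = 2.7459, so q_3 = (-0.6446, 0.1289, -0.1934, -0.7284).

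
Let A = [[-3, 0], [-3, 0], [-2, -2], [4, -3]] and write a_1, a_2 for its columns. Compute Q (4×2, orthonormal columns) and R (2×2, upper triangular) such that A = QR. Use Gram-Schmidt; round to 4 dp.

Q = [[-0.4867, -0.1878], [-0.4867, -0.1878], [-0.3244, -0.7197], [0.6489, -0.6415]], R = [[6.1644, -1.2978], [0.0000, 3.3639]]

a_1 = (-3, -3, -2, 4); ‖a_1‖ = 6.1644, so e_1 = (-0.4867, -0.4867, -0.3244, 0.6489).
e_1·a_2 = (-0.4867)·0 + (-0.4867)·0 + (-0.3244)·(-2) + 0.6489·(-3) = -1.2978.
u_2 = a_2 + 1.2978·e_1 = (-0.6316, -0.6316, -2.4211, -2.1579).
‖u_2‖ = 3.3639, so e_2 = (-0.1878, -0.1878, -0.7197, -0.6415).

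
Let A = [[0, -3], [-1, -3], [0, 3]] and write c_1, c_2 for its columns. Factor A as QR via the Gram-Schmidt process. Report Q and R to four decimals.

Q = [[0.0000, -0.7071], [-1.0000, 0.0000], [0.0000, 0.7071]], R = [[1.0000, 3.0000], [0.0000, 4.2426]]

q_1 = c_1/‖c_1‖ = (0, -1, 0)/1.0000 = (0.0000, -1.0000, 0.0000).
r_{12} = q_1·c_2 = 3.0000.
u_2 = c_2 − 3.0000·q_1 = (-3.0000, 0.0000, 3.0000).
‖u_2‖ = 4.2426, so q_2 = (-0.7071, 0.0000, 0.7071).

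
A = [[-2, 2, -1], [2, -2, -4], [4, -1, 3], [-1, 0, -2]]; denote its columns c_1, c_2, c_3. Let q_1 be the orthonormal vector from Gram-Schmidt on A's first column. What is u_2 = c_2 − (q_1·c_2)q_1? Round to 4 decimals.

q_1 = c_1/‖c_1‖ = (-2, 2, 4, -1)/5.0000 = (-0.4000, 0.4000, 0.8000, -0.2000).
r_{12} = q_1·c_2 = -2.4000.
u_2 = c_2 + 2.4000·q_1 = (1.0400, -1.0400, 0.9200, -0.4800).

u_2 = (1.0400, -1.0400, 0.9200, -0.4800)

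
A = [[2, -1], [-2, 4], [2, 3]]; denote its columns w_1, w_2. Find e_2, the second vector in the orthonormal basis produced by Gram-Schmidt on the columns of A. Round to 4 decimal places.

w_1 = (2, -2, 2); ‖w_1‖ = 3.4641, so e_1 = (0.5774, -0.5774, 0.5774).
e_1·w_2 = 0.5774·(-1) + (-0.5774)·4 + 0.5774·3 = -1.1547.
u_2 = w_2 + 1.1547·e_1 = (-0.3333, 3.3333, 3.6667).
‖u_2‖ = 4.9666, so e_2 = (-0.0671, 0.6712, 0.7383).

e_2 = (-0.0671, 0.6712, 0.7383)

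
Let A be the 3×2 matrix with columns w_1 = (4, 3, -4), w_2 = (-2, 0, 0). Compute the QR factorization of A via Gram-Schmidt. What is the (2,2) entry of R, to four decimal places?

w_1 = (4, 3, -4); ‖w_1‖ = 6.4031, so e_1 = (0.6247, 0.4685, -0.6247).
e_1·w_2 = 0.6247·(-2) + 0.4685·0 + (-0.6247)·0 = -1.2494.
u_2 = w_2 + 1.2494·e_1 = (-1.2195, 0.5854, -0.7805).
r_{22} = ‖u_2‖ = 1.5617.

r_{22} = 1.5617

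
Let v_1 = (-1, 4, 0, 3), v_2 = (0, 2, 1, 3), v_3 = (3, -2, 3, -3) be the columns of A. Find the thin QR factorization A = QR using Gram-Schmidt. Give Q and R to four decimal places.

Q = [[-0.1961, 0.3850, 0.4366], [0.7845, -0.3623, 0.4936], [0.0000, 0.5888, 0.5505], [0.5883, 0.6114, -0.5125]], R = [[5.0990, 3.3340, -3.9223], [0.0000, 1.6984, 1.8116], [0.0000, 0.0000, 3.5119]]

v_1 = (-1, 4, 0, 3); ‖v_1‖ = 5.0990, so q_1 = (-0.1961, 0.7845, 0.0000, 0.5883).
q_1·v_2 = (-0.1961)·0 + 0.7845·2 + 0.0000·1 + 0.5883·3 = 3.3340.
u_2 = v_2 − 3.3340·q_1 = (0.6538, -0.6154, 1.0000, 1.0385).
‖u_2‖ = 1.6984, so q_2 = (0.3850, -0.3623, 0.5888, 0.6114).
q_1·v_3 = (-0.1961)·3 + 0.7845·(-2) + 0.0000·3 + 0.5883·(-3) = -3.9223; q_2·v_3 = 0.3850·3 + (-0.3623)·(-2) + 0.5888·3 + 0.6114·(-3) = 1.8116.
u_3 = v_3 + 3.9223·q_1 − 1.8116·q_2 = (1.5333, 1.7333, 1.9333, -1.8000).
‖u_3‖ = 3.5119, so q_3 = (0.4366, 0.4936, 0.5505, -0.5125).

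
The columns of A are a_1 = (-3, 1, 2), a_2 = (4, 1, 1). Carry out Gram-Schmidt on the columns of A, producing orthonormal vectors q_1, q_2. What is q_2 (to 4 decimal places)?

q_2 = (0.5927, 0.4701, 0.6540)

q_1 = a_1/‖a_1‖ = (-3, 1, 2)/3.7417 = (-0.8018, 0.2673, 0.5345).
r_{12} = q_1·a_2 = -2.4054.
u_2 = a_2 + 2.4054·q_1 = (2.0714, 1.6429, 2.2857).
‖u_2‖ = 3.4949, so q_2 = (0.5927, 0.4701, 0.6540).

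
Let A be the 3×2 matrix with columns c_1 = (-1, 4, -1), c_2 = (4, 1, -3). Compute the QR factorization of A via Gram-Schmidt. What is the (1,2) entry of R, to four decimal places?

q_1 = c_1/‖c_1‖ = (-1, 4, -1)/4.2426 = (-0.2357, 0.9428, -0.2357).
r_{12} = q_1·c_2 = 0.7071.

r_{12} = 0.7071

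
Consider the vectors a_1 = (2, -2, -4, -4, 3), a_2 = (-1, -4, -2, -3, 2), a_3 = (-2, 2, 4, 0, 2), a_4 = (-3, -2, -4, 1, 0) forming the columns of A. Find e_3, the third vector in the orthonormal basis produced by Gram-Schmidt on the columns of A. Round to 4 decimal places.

e_3 = (-0.2079, 0.3536, 0.5324, -0.3082, 0.6733)

e_1 = a_1/‖a_1‖ = (2, -2, -4, -4, 3)/7.0000 = (0.2857, -0.2857, -0.5714, -0.5714, 0.4286).
r_{12} = e_1·a_2 = 4.5714.
u_2 = a_2 − 4.5714·e_1 = (-2.3061, -2.6939, 0.6122, -0.3878, 0.0408).
‖u_2‖ = 3.6197, so e_2 = (-0.6371, -0.7442, 0.1691, -0.1071, 0.0113).
r_{13} = e_1·a_3 = -2.5714; r_{23} = e_2·a_3 = 0.4849.
u_3 = a_3 + 2.5714·e_1 − 0.4849·e_2 = (-0.9564, 1.6262, 2.4486, -1.4174, 3.0966).
‖u_3‖ = 4.5992, so e_3 = (-0.2079, 0.3536, 0.5324, -0.3082, 0.6733).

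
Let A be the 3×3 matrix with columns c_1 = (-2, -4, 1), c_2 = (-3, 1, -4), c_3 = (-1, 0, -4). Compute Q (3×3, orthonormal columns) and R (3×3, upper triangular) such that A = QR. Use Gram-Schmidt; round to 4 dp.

c_1 = (-2, -4, 1); ‖c_1‖ = 4.5826, so q_1 = (-0.4364, -0.8729, 0.2182).
q_1·c_2 = (-0.4364)·(-3) + (-0.8729)·1 + 0.2182·(-4) = -0.4364.
u_2 = c_2 + 0.4364·q_1 = (-3.1905, 0.6190, -3.9048).
‖u_2‖ = 5.0803, so q_2 = (-0.6280, 0.1219, -0.7686).
q_1·c_3 = (-0.4364)·(-1) + (-0.8729)·0 + 0.2182·(-4) = -0.4364; q_2·c_3 = (-0.6280)·(-1) + 0.1219·0 + (-0.7686)·(-4) = 3.7024.
u_3 = c_3 + 0.4364·q_1 − 3.7024·q_2 = (1.1347, -0.8321, -1.0590).
‖u_3‖ = 1.7611, so q_3 = (0.6443, -0.4725, -0.6014).

Q = [[-0.4364, -0.6280, 0.6443], [-0.8729, 0.1219, -0.4725], [0.2182, -0.7686, -0.6014]], R = [[4.5826, -0.4364, -0.4364], [0.0000, 5.0803, 3.7024], [0.0000, 0.0000, 1.7611]]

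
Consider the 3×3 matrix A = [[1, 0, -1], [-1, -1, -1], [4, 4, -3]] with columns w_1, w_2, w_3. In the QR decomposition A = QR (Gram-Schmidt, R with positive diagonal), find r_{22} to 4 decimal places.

r_{22} = 0.9718

q_1 = w_1/‖w_1‖ = (1, -1, 4)/4.2426 = (0.2357, -0.2357, 0.9428).
r_{12} = q_1·w_2 = 4.0069.
u_2 = w_2 − 4.0069·q_1 = (-0.9444, -0.0556, 0.2222).
r_{22} = ‖u_2‖ = 0.9718.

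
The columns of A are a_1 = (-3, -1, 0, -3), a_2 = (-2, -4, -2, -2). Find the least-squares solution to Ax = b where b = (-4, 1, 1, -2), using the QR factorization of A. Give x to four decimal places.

q_1 = a_1/‖a_1‖ = (-3, -1, 0, -3)/4.3589 = (-0.6882, -0.2294, 0.0000, -0.6882).
r_{12} = q_1·a_2 = 3.6707.
u_2 = a_2 − 3.6707·q_1 = (0.5263, -3.1579, -2.0000, 0.5263).
‖u_2‖ = 3.8113, so q_2 = (0.1381, -0.8286, -0.5247, 0.1381).
Qᵀb = (3.9001, -2.1819).
Back-substitute: x_2 = -2.1819/3.8113 = -0.5725.
x_1 = (3.9001 − 3.6707·(-0.5725))/4.3589 = 1.3768.

x = (1.3768, -0.5725)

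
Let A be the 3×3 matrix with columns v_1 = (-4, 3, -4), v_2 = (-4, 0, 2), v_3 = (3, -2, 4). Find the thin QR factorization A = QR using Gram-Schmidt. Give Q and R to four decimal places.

Q = [[-0.6247, -0.7498, 0.2182], [0.4685, -0.1363, 0.8729], [-0.6247, 0.6475, 0.4364]], R = [[6.4031, 1.2494, -5.3099], [0.0000, 4.2941, 0.6134], [0.0000, 0.0000, 0.6547]]

v_1 = (-4, 3, -4); ‖v_1‖ = 6.4031, so q_1 = (-0.6247, 0.4685, -0.6247).
q_1·v_2 = (-0.6247)·(-4) + 0.4685·0 + (-0.6247)·2 = 1.2494.
u_2 = v_2 − 1.2494·q_1 = (-3.2195, -0.5854, 2.7805).
‖u_2‖ = 4.2941, so q_2 = (-0.7498, -0.1363, 0.6475).
q_1·v_3 = (-0.6247)·3 + 0.4685·(-2) + (-0.6247)·4 = -5.3099; q_2·v_3 = (-0.7498)·3 + (-0.1363)·(-2) + 0.6475·4 = 0.6134.
u_3 = v_3 + 5.3099·q_1 − 0.6134·q_2 = (0.1429, 0.5714, 0.2857).
‖u_3‖ = 0.6547, so q_3 = (0.2182, 0.8729, 0.4364).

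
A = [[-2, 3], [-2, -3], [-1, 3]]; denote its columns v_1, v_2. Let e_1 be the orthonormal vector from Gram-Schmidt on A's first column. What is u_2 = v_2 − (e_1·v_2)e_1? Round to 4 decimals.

e_1 = v_1/‖v_1‖ = (-2, -2, -1)/3.0000 = (-0.6667, -0.6667, -0.3333).
r_{12} = e_1·v_2 = -1.0000.
u_2 = v_2 + 1.0000·e_1 = (2.3333, -3.6667, 2.6667).

u_2 = (2.3333, -3.6667, 2.6667)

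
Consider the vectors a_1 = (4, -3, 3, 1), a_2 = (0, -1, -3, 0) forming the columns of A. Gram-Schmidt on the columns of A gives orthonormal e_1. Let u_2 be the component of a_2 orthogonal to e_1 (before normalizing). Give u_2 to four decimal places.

u_2 = (0.6857, -1.5143, -2.4857, 0.1714)

a_1 = (4, -3, 3, 1); ‖a_1‖ = 5.9161, so e_1 = (0.6761, -0.5071, 0.5071, 0.1690).
e_1·a_2 = 0.6761·0 + (-0.5071)·(-1) + 0.5071·(-3) + 0.1690·0 = -1.0142.
u_2 = a_2 + 1.0142·e_1 = (0.6857, -1.5143, -2.4857, 0.1714).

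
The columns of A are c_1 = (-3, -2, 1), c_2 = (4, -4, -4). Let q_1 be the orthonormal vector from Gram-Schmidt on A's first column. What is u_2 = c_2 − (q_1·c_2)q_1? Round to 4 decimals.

c_1 = (-3, -2, 1); ‖c_1‖ = 3.7417, so q_1 = (-0.8018, -0.5345, 0.2673).
q_1·c_2 = (-0.8018)·4 + (-0.5345)·(-4) + 0.2673·(-4) = -2.1381.
u_2 = c_2 + 2.1381·q_1 = (2.2857, -5.1429, -3.4286).

u_2 = (2.2857, -5.1429, -3.4286)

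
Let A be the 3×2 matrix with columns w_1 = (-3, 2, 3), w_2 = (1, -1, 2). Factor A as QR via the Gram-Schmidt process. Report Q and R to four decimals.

Q = [[-0.6396, 0.4657], [0.4264, -0.4471], [0.6396, 0.7637]], R = [[4.6904, 0.2132], [0.0000, 2.4402]]

w_1 = (-3, 2, 3); ‖w_1‖ = 4.6904, so q_1 = (-0.6396, 0.4264, 0.6396).
q_1·w_2 = (-0.6396)·1 + 0.4264·(-1) + 0.6396·2 = 0.2132.
u_2 = w_2 − 0.2132·q_1 = (1.1364, -1.0909, 1.8636).
‖u_2‖ = 2.4402, so q_2 = (0.4657, -0.4471, 0.7637).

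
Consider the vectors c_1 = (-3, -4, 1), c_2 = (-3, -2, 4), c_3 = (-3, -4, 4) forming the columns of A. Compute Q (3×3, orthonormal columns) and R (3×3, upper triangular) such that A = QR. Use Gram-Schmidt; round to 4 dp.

Q = [[-0.5883, -0.1663, 0.7913], [-0.7845, 0.3547, -0.5087], [0.1961, 0.9201, 0.3391]], R = [[5.0990, 4.1184, 5.6874], [0.0000, 3.4696, 2.7602], [0.0000, 0.0000, 1.0174]]

q_1 = c_1/‖c_1‖ = (-3, -4, 1)/5.0990 = (-0.5883, -0.7845, 0.1961).
r_{12} = q_1·c_2 = 4.1184.
u_2 = c_2 − 4.1184·q_1 = (-0.5769, 1.2308, 3.1923).
‖u_2‖ = 3.4696, so q_2 = (-0.1663, 0.3547, 0.9201).
r_{13} = q_1·c_3 = 5.6874; r_{23} = q_2·c_3 = 2.7602.
u_3 = c_3 − 5.6874·q_1 − 2.7602·q_2 = (0.8051, -0.5176, 0.3450).
‖u_3‖ = 1.0174, so q_3 = (0.7913, -0.5087, 0.3391).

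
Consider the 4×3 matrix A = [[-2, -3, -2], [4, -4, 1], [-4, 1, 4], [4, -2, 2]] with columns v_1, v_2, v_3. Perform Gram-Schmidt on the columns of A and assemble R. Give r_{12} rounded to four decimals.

v_1 = (-2, 4, -4, 4); ‖v_1‖ = 7.2111, so q_1 = (-0.2774, 0.5547, -0.5547, 0.5547).
r_{12} = q_1·v_2 = -3.0509.

r_{12} = -3.0509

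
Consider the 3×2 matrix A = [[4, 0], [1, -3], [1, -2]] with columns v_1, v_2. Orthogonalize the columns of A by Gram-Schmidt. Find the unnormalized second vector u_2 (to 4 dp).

u_2 = (1.1111, -2.7222, -1.7222)

v_1 = (4, 1, 1); ‖v_1‖ = 4.2426, so q_1 = (0.9428, 0.2357, 0.2357).
q_1·v_2 = 0.9428·0 + 0.2357·(-3) + 0.2357·(-2) = -1.1785.
u_2 = v_2 + 1.1785·q_1 = (1.1111, -2.7222, -1.7222).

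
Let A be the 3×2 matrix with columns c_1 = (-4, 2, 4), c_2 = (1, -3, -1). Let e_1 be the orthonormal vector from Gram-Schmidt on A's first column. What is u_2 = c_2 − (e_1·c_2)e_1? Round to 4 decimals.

u_2 = (-0.5556, -2.2222, 0.5556)

c_1 = (-4, 2, 4); ‖c_1‖ = 6.0000, so e_1 = (-0.6667, 0.3333, 0.6667).
e_1·c_2 = (-0.6667)·1 + 0.3333·(-3) + 0.6667·(-1) = -2.3333.
u_2 = c_2 + 2.3333·e_1 = (-0.5556, -2.2222, 0.5556).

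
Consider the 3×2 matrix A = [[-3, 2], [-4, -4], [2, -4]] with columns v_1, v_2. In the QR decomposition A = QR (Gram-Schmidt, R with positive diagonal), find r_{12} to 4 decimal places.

q_1 = v_1/‖v_1‖ = (-3, -4, 2)/5.3852 = (-0.5571, -0.7428, 0.3714).
r_{12} = q_1·v_2 = 0.3714.

r_{12} = 0.3714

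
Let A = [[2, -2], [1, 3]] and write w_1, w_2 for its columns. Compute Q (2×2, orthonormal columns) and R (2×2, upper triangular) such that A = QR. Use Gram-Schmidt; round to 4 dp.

Q = [[0.8944, -0.4472], [0.4472, 0.8944]], R = [[2.2361, -0.4472], [0.0000, 3.5777]]

e_1 = w_1/‖w_1‖ = (2, 1)/2.2361 = (0.8944, 0.4472).
r_{12} = e_1·w_2 = -0.4472.
u_2 = w_2 + 0.4472·e_1 = (-1.6000, 3.2000).
‖u_2‖ = 3.5777, so e_2 = (-0.4472, 0.8944).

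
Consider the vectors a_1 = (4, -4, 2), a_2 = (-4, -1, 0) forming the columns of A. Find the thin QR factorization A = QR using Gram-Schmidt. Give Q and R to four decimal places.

q_1 = a_1/‖a_1‖ = (4, -4, 2)/6.0000 = (0.6667, -0.6667, 0.3333).
r_{12} = q_1·a_2 = -2.0000.
u_2 = a_2 + 2.0000·q_1 = (-2.6667, -2.3333, 0.6667).
‖u_2‖ = 3.6056, so q_2 = (-0.7396, -0.6472, 0.1849).

Q = [[0.6667, -0.7396], [-0.6667, -0.6472], [0.3333, 0.1849]], R = [[6.0000, -2.0000], [0.0000, 3.6056]]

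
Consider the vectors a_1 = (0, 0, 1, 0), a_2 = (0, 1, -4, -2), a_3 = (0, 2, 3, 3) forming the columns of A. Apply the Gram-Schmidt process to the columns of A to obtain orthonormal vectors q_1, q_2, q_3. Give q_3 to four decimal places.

q_3 = (0.0000, 0.8944, 0.0000, 0.4472)

q_1 = a_1/‖a_1‖ = (0, 0, 1, 0)/1.0000 = (0.0000, 0.0000, 1.0000, 0.0000).
r_{12} = q_1·a_2 = -4.0000.
u_2 = a_2 + 4.0000·q_1 = (0.0000, 1.0000, 0.0000, -2.0000).
‖u_2‖ = 2.2361, so q_2 = (0.0000, 0.4472, 0.0000, -0.8944).
r_{13} = q_1·a_3 = 3.0000; r_{23} = q_2·a_3 = -1.7889.
u_3 = a_3 − 3.0000·q_1 + 1.7889·q_2 = (0.0000, 2.8000, 0.0000, 1.4000).
‖u_3‖ = 3.1305, so q_3 = (0.0000, 0.8944, 0.0000, 0.4472).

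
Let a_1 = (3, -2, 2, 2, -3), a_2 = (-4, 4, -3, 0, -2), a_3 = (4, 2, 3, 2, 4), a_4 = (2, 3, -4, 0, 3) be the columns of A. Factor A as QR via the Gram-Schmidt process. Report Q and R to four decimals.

a_1 = (3, -2, 2, 2, -3); ‖a_1‖ = 5.4772, so q_1 = (0.5477, -0.3651, 0.3651, 0.3651, -0.5477).
q_1·a_2 = 0.5477·(-4) + (-0.3651)·4 + 0.3651·(-3) + 0.3651·0 + (-0.5477)·(-2) = -3.6515.
u_2 = a_2 + 3.6515·q_1 = (-2.0000, 2.6667, -1.6667, 1.3333, -4.0000).
‖u_2‖ = 5.6273, so q_2 = (-0.3554, 0.4739, -0.2962, 0.2369, -0.7108).
q_1·a_3 = 0.5477·4 + (-0.3651)·2 + 0.3651·3 + 0.3651·2 + (-0.5477)·4 = 1.0954; q_2·a_3 = (-0.3554)·4 + 0.4739·2 + (-0.2962)·3 + 0.2369·2 + (-0.7108)·4 = -3.7318.
u_3 = a_3 − 1.0954·q_1 + 3.7318·q_2 = (2.0737, 4.1684, 1.4947, 2.4842, 1.9474).
‖u_3‖ = 5.8201, so q_3 = (0.3563, 0.7162, 0.2568, 0.4268, 0.3346).
q_1·a_4 = 0.5477·2 + (-0.3651)·3 + 0.3651·(-4) + 0.3651·0 + (-0.5477)·3 = -3.1038; q_2·a_4 = (-0.3554)·2 + 0.4739·3 + (-0.2962)·(-4) + 0.2369·0 + (-0.7108)·3 = -0.2369; q_3·a_4 = 0.3563·2 + 0.7162·3 + 0.2568·(-4) + 0.4268·0 + 0.3346·3 = 2.8377.
u_4 = a_4 + 3.1038·q_1 + 0.2369·q_2 − 2.8377·q_3 = (2.6047, -0.0534, -3.6656, -0.0218, 0.1821).
‖u_4‖ = 4.5009, so q_4 = (0.5787, -0.0119, -0.8144, -0.0048, 0.0405).

Q = [[0.5477, -0.3554, 0.3563, 0.5787], [-0.3651, 0.4739, 0.7162, -0.0119], [0.3651, -0.2962, 0.2568, -0.8144], [0.3651, 0.2369, 0.4268, -0.0048], [-0.5477, -0.7108, 0.3346, 0.0405]], R = [[5.4772, -3.6515, 1.0954, -3.1038], [0.0000, 5.6273, -3.7318, -0.2369], [0.0000, 0.0000, 5.8201, 2.8377], [0.0000, 0.0000, 0.0000, 4.5009]]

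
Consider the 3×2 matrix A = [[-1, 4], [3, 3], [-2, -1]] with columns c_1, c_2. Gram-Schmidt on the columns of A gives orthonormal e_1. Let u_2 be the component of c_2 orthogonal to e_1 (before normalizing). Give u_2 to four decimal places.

c_1 = (-1, 3, -2); ‖c_1‖ = 3.7417, so e_1 = (-0.2673, 0.8018, -0.5345).
e_1·c_2 = (-0.2673)·4 + 0.8018·3 + (-0.5345)·(-1) = 1.8708.
u_2 = c_2 − 1.8708·e_1 = (4.5000, 1.5000, 0.0000).

u_2 = (4.5000, 1.5000, 0.0000)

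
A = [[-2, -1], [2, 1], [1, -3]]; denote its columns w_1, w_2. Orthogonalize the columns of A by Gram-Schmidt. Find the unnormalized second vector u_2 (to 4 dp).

w_1 = (-2, 2, 1); ‖w_1‖ = 3.0000, so e_1 = (-0.6667, 0.6667, 0.3333).
e_1·w_2 = (-0.6667)·(-1) + 0.6667·1 + 0.3333·(-3) = 0.3333.
u_2 = w_2 − 0.3333·e_1 = (-0.7778, 0.7778, -3.1111).

u_2 = (-0.7778, 0.7778, -3.1111)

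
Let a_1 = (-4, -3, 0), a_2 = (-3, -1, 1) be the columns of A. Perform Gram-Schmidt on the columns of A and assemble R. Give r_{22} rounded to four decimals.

a_1 = (-4, -3, 0); ‖a_1‖ = 5.0000, so e_1 = (-0.8000, -0.6000, 0.0000).
e_1·a_2 = (-0.8000)·(-3) + (-0.6000)·(-1) + 0.0000·1 = 3.0000.
u_2 = a_2 − 3.0000·e_1 = (-0.6000, 0.8000, 1.0000).
r_{22} = ‖u_2‖ = 1.4142.

r_{22} = 1.4142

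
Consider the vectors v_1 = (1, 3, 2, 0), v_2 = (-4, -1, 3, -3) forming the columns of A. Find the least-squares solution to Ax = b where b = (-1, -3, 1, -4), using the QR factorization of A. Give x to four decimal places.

v_1 = (1, 3, 2, 0); ‖v_1‖ = 3.7417, so e_1 = (0.2673, 0.8018, 0.5345, 0.0000).
e_1·v_2 = 0.2673·(-4) + 0.8018·(-1) + 0.5345·3 + 0.0000·(-3) = -0.2673.
u_2 = v_2 + 0.2673·e_1 = (-3.9286, -0.7857, 3.1429, -3.0000).
‖u_2‖ = 5.9100, so e_2 = (-0.6647, -0.1329, 0.5318, -0.5076).
Qᵀb = (-2.1381, 3.6258).
Back-substitute: x_2 = 3.6258/5.9100 = 0.6135.
x_1 = (-2.1381 + 0.2673·0.6135)/3.7417 = -0.5276.

x = (-0.5276, 0.6135)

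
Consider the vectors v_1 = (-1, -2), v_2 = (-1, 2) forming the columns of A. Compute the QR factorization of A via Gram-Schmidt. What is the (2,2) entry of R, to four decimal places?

v_1 = (-1, -2); ‖v_1‖ = 2.2361, so q_1 = (-0.4472, -0.8944).
q_1·v_2 = (-0.4472)·(-1) + (-0.8944)·2 = -1.3416.
u_2 = v_2 + 1.3416·q_1 = (-1.6000, 0.8000).
r_{22} = ‖u_2‖ = 1.7889.

r_{22} = 1.7889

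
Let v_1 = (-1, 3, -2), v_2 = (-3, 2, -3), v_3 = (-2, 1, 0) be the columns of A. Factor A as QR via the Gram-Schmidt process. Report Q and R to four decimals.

v_1 = (-1, 3, -2); ‖v_1‖ = 3.7417, so e_1 = (-0.2673, 0.8018, -0.5345).
e_1·v_2 = (-0.2673)·(-3) + 0.8018·2 + (-0.5345)·(-3) = 4.0089.
u_2 = v_2 − 4.0089·e_1 = (-1.9286, -1.2143, -0.8571).
‖u_2‖ = 2.4349, so e_2 = (-0.7921, -0.4987, -0.3520).
e_1·v_3 = (-0.2673)·(-2) + 0.8018·1 + (-0.5345)·0 = 1.3363; e_2·v_3 = (-0.7921)·(-2) + (-0.4987)·1 + (-0.3520)·0 = 1.0854.
u_3 = v_3 − 1.3363·e_1 − 1.0854·e_2 = (-0.7831, 0.4699, 1.0964).
‖u_3‖ = 1.4269, so e_3 = (-0.5488, 0.3293, 0.7683).

Q = [[-0.2673, -0.7921, -0.5488], [0.8018, -0.4987, 0.3293], [-0.5345, -0.3520, 0.7683]], R = [[3.7417, 4.0089, 1.3363], [0.0000, 2.4349, 1.0854], [0.0000, 0.0000, 1.4269]]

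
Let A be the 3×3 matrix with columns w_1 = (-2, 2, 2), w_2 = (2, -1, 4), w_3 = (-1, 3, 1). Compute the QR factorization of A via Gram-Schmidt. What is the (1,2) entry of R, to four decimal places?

r_{12} = 0.5774

q_1 = w_1/‖w_1‖ = (-2, 2, 2)/3.4641 = (-0.5774, 0.5774, 0.5774).
r_{12} = q_1·w_2 = 0.5774.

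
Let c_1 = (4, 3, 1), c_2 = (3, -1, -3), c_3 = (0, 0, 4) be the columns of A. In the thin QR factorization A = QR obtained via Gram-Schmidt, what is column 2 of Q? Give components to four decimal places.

e_1 = c_1/‖c_1‖ = (4, 3, 1)/5.0990 = (0.7845, 0.5883, 0.1961).
r_{12} = e_1·c_2 = 1.1767.
u_2 = c_2 − 1.1767·e_1 = (2.0769, -1.6923, -3.2308).
‖u_2‖ = 4.1971, so e_2 = (0.4949, -0.4032, -0.7698).

e_2 = (0.4949, -0.4032, -0.7698)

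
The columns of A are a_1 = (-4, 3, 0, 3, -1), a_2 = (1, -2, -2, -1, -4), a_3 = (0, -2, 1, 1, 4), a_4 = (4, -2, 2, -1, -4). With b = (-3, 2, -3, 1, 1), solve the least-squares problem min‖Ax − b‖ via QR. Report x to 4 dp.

x = (0.1011, 0.3510, -0.2456, -0.8525)

a_1 = (-4, 3, 0, 3, -1); ‖a_1‖ = 5.9161, so q_1 = (-0.6761, 0.5071, 0.0000, 0.5071, -0.1690).
q_1·a_2 = (-0.6761)·1 + 0.5071·(-2) + 0.0000·(-2) + 0.5071·(-1) + (-0.1690)·(-4) = -1.5213.
u_2 = a_2 + 1.5213·q_1 = (-0.0286, -1.2286, -2.0000, -0.2286, -4.2571).
‖u_2‖ = 4.8668, so q_2 = (-0.0059, -0.2524, -0.4109, -0.0470, -0.8747).
q_1·a_3 = (-0.6761)·0 + 0.5071·(-2) + 0.0000·1 + 0.5071·1 + (-0.1690)·4 = -1.1832; q_2·a_3 = (-0.0059)·0 + (-0.2524)·(-2) + (-0.4109)·1 + (-0.0470)·1 + (-0.8747)·4 = -3.4520.
u_3 = a_3 + 1.1832·q_1 + 3.4520·q_2 = (-0.8203, -2.2714, -0.4186, 1.4379, 0.7805).
‖u_3‖ = 2.9469, so q_3 = (-0.2784, -0.7708, -0.1420, 0.4879, 0.2648).
q_1·a_4 = (-0.6761)·4 + 0.5071·(-2) + 0.0000·2 + 0.5071·(-1) + (-0.1690)·(-4) = -3.5496; q_2·a_4 = (-0.0059)·4 + (-0.2524)·(-2) + (-0.4109)·2 + (-0.0470)·(-1) + (-0.8747)·(-4) = 3.2054; q_3·a_4 = (-0.2784)·4 + (-0.7708)·(-2) + (-0.1420)·2 + 0.4879·(-1) + 0.2648·(-4) = -1.4032.
u_4 = a_4 + 3.5496·q_1 − 3.2054·q_2 + 1.4032·q_3 = (1.2282, -0.4724, 3.1179, 1.6352, -1.4245).
‖u_4‖ = 4.0195, so q_4 = (0.3056, -0.1175, 0.7757, 0.4068, -0.3544).
Qᵀb = (3.3806, -0.1761, 0.4724, -3.4264).
Back-substitute: x_4 = -3.4264/4.0195 = -0.8525.
x_3 = (0.4724 + 1.4032·(-0.8525))/2.9469 = -0.2456.
x_2 = (-0.1761 + 3.4520·(-0.2456) − 3.2054·(-0.8525))/4.8668 = 0.3510.
x_1 = (3.3806 + 1.5213·0.3510 + 1.1832·(-0.2456) + 3.5496·(-0.8525))/5.9161 = 0.1011.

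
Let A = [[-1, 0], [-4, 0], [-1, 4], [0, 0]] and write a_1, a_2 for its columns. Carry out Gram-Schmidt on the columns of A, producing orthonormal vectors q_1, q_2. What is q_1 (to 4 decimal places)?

q_1 = (-0.2357, -0.9428, -0.2357, 0.0000)

q_1 = a_1/‖a_1‖ = (-1, -4, -1, 0)/4.2426 = (-0.2357, -0.9428, -0.2357, 0.0000).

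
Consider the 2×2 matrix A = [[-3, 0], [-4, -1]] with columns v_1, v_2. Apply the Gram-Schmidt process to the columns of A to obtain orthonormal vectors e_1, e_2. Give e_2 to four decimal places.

v_1 = (-3, -4); ‖v_1‖ = 5.0000, so e_1 = (-0.6000, -0.8000).
e_1·v_2 = (-0.6000)·0 + (-0.8000)·(-1) = 0.8000.
u_2 = v_2 − 0.8000·e_1 = (0.4800, -0.3600).
‖u_2‖ = 0.6000, so e_2 = (0.8000, -0.6000).

e_2 = (0.8000, -0.6000)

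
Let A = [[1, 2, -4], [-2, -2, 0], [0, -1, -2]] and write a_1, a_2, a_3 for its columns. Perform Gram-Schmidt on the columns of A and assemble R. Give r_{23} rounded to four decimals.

a_1 = (1, -2, 0); ‖a_1‖ = 2.2361, so e_1 = (0.4472, -0.8944, 0.0000).
e_1·a_2 = 0.4472·2 + (-0.8944)·(-2) + 0.0000·(-1) = 2.6833.
u_2 = a_2 − 2.6833·e_1 = (0.8000, 0.4000, -1.0000).
‖u_2‖ = 1.3416, so e_2 = (0.5963, 0.2981, -0.7454).
r_{23} = e_2·a_3 = -0.8944.

r_{23} = -0.8944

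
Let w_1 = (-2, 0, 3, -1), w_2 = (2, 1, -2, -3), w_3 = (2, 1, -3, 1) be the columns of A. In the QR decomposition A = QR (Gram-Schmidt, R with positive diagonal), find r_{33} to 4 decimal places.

q_1 = w_1/‖w_1‖ = (-2, 0, 3, -1)/3.7417 = (-0.5345, 0.0000, 0.8018, -0.2673).
r_{12} = q_1·w_2 = -1.8708.
u_2 = w_2 + 1.8708·q_1 = (1.0000, 1.0000, -0.5000, -3.5000).
‖u_2‖ = 3.8079, so q_2 = (0.2626, 0.2626, -0.1313, -0.9191).
r_{13} = q_1·w_3 = -3.7417; r_{23} = q_2·w_3 = 0.2626.
u_3 = w_3 + 3.7417·q_1 − 0.2626·q_2 = (-0.0690, 0.9310, 0.0345, 0.2414).
r_{33} = ‖u_3‖ = 0.9649.

r_{33} = 0.9649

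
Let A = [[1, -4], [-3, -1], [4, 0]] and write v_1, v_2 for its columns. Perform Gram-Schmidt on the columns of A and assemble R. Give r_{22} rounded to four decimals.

r_{22} = 4.1184

v_1 = (1, -3, 4); ‖v_1‖ = 5.0990, so e_1 = (0.1961, -0.5883, 0.7845).
e_1·v_2 = 0.1961·(-4) + (-0.5883)·(-1) + 0.7845·0 = -0.1961.
u_2 = v_2 + 0.1961·e_1 = (-3.9615, -1.1154, 0.1538).
r_{22} = ‖u_2‖ = 4.1184.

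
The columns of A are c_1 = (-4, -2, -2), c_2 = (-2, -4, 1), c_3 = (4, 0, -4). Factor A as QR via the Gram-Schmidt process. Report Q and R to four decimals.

Q = [[-0.8165, 0.0930, 0.5698], [-0.4082, -0.7909, -0.4558], [-0.4082, 0.6048, -0.6838]], R = [[4.8990, 2.8577, -1.6330], [0.0000, 3.5824, -2.0471], [0.0000, 0.0000, 5.0143]]

e_1 = c_1/‖c_1‖ = (-4, -2, -2)/4.8990 = (-0.8165, -0.4082, -0.4082).
r_{12} = e_1·c_2 = 2.8577.
u_2 = c_2 − 2.8577·e_1 = (0.3333, -2.8333, 2.1667).
‖u_2‖ = 3.5824, so e_2 = (0.0930, -0.7909, 0.6048).
r_{13} = e_1·c_3 = -1.6330; r_{23} = e_2·c_3 = -2.0471.
u_3 = c_3 + 1.6330·e_1 + 2.0471·e_2 = (2.8571, -2.2857, -3.4286).
‖u_3‖ = 5.0143, so e_3 = (0.5698, -0.4558, -0.6838).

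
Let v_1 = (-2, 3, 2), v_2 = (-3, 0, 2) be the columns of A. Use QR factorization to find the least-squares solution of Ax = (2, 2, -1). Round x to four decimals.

v_1 = (-2, 3, 2); ‖v_1‖ = 4.1231, so e_1 = (-0.4851, 0.7276, 0.4851).
e_1·v_2 = (-0.4851)·(-3) + 0.7276·0 + 0.4851·2 = 2.4254.
u_2 = v_2 − 2.4254·e_1 = (-1.8235, -1.7647, 0.8235).
‖u_2‖ = 2.6679, so e_2 = (-0.6835, -0.6615, 0.3087).
Qᵀb = (0.0000, -2.9986).
Back-substitute: x_2 = -2.9986/2.6679 = -1.1240.
x_1 = (0.0000 − 2.4254·(-1.1240))/4.1231 = 0.6612.

x = (0.6612, -1.1240)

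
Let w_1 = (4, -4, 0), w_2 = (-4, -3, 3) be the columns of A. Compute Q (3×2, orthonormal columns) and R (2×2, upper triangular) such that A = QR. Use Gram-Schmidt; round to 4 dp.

w_1 = (4, -4, 0); ‖w_1‖ = 5.6569, so q_1 = (0.7071, -0.7071, 0.0000).
q_1·w_2 = 0.7071·(-4) + (-0.7071)·(-3) + 0.0000·3 = -0.7071.
u_2 = w_2 + 0.7071·q_1 = (-3.5000, -3.5000, 3.0000).
‖u_2‖ = 5.7879, so q_2 = (-0.6047, -0.6047, 0.5183).

Q = [[0.7071, -0.6047], [-0.7071, -0.6047], [0.0000, 0.5183]], R = [[5.6569, -0.7071], [0.0000, 5.7879]]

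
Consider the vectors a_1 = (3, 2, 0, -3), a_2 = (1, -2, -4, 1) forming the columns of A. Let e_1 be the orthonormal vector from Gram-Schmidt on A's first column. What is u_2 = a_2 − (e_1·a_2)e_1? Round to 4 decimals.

u_2 = (1.5455, -1.6364, -4.0000, 0.4545)

a_1 = (3, 2, 0, -3); ‖a_1‖ = 4.6904, so e_1 = (0.6396, 0.4264, 0.0000, -0.6396).
e_1·a_2 = 0.6396·1 + 0.4264·(-2) + 0.0000·(-4) + (-0.6396)·1 = -0.8528.
u_2 = a_2 + 0.8528·e_1 = (1.5455, -1.6364, -4.0000, 0.4545).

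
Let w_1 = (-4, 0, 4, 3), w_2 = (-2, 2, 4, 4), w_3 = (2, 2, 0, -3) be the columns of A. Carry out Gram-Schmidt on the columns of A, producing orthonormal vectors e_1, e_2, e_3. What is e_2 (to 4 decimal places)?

w_1 = (-4, 0, 4, 3); ‖w_1‖ = 6.4031, so e_1 = (-0.6247, 0.0000, 0.6247, 0.4685).
e_1·w_2 = (-0.6247)·(-2) + 0.0000·2 + 0.6247·4 + 0.4685·4 = 5.6223.
u_2 = w_2 − 5.6223·e_1 = (1.5122, 2.0000, 0.4878, 1.3659).
‖u_2‖ = 2.8966, so e_2 = (0.5221, 0.6905, 0.1684, 0.4715).

e_2 = (0.5221, 0.6905, 0.1684, 0.4715)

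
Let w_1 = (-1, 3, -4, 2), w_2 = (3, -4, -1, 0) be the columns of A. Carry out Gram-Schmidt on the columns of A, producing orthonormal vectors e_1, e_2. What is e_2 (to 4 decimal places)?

e_2 = (0.5619, -0.6188, -0.5263, 0.1565)

w_1 = (-1, 3, -4, 2); ‖w_1‖ = 5.4772, so e_1 = (-0.1826, 0.5477, -0.7303, 0.3651).
e_1·w_2 = (-0.1826)·3 + 0.5477·(-4) + (-0.7303)·(-1) + 0.3651·0 = -2.0083.
u_2 = w_2 + 2.0083·e_1 = (2.6333, -2.9000, -2.4667, 0.7333).
‖u_2‖ = 4.6869, so e_2 = (0.5619, -0.6188, -0.5263, 0.1565).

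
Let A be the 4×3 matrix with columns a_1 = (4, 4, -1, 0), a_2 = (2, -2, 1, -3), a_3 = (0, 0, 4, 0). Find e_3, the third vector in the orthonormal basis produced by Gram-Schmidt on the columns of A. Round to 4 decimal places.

e_3 = (0.0070, 0.2324, 0.9578, 0.1690)

e_1 = a_1/‖a_1‖ = (4, 4, -1, 0)/5.7446 = (0.6963, 0.6963, -0.1741, 0.0000).
r_{12} = e_1·a_2 = -0.1741.
u_2 = a_2 + 0.1741·e_1 = (2.1212, -1.8788, 0.9697, -3.0000).
‖u_2‖ = 4.2391, so e_2 = (0.5004, -0.4432, 0.2288, -0.7077).
r_{13} = e_1·a_3 = -0.6963; r_{23} = e_2·a_3 = 0.9150.
u_3 = a_3 + 0.6963·e_1 − 0.9150·e_2 = (0.0270, 0.8904, 3.6695, 0.6476).
‖u_3‖ = 3.8312, so e_3 = (0.0070, 0.2324, 0.9578, 0.1690).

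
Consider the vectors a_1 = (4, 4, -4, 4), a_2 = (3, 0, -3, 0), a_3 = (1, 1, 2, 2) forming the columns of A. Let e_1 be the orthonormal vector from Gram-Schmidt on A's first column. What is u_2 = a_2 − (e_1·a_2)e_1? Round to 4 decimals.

e_1 = a_1/‖a_1‖ = (4, 4, -4, 4)/8.0000 = (0.5000, 0.5000, -0.5000, 0.5000).
r_{12} = e_1·a_2 = 3.0000.
u_2 = a_2 − 3.0000·e_1 = (1.5000, -1.5000, -1.5000, -1.5000).

u_2 = (1.5000, -1.5000, -1.5000, -1.5000)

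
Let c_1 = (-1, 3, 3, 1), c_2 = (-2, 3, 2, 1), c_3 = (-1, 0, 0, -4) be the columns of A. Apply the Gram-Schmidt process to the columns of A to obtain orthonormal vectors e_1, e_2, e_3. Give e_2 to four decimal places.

c_1 = (-1, 3, 3, 1); ‖c_1‖ = 4.4721, so e_1 = (-0.2236, 0.6708, 0.6708, 0.2236).
e_1·c_2 = (-0.2236)·(-2) + 0.6708·3 + 0.6708·2 + 0.2236·1 = 4.0249.
u_2 = c_2 − 4.0249·e_1 = (-1.1000, 0.3000, -0.7000, 0.1000).
‖u_2‖ = 1.3416, so e_2 = (-0.8199, 0.2236, -0.5217, 0.0745).

e_2 = (-0.8199, 0.2236, -0.5217, 0.0745)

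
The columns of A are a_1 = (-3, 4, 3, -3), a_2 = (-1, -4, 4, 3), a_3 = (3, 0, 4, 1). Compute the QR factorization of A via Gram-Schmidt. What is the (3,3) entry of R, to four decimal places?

r_{33} = 4.4213

e_1 = a_1/‖a_1‖ = (-3, 4, 3, -3)/6.5574 = (-0.4575, 0.6100, 0.4575, -0.4575).
r_{12} = e_1·a_2 = -1.5250.
u_2 = a_2 + 1.5250·e_1 = (-1.6977, -3.0698, 4.6977, 2.3023).
‖u_2‖ = 6.2988, so e_2 = (-0.2695, -0.4874, 0.7458, 0.3655).
r_{13} = e_1·a_3 = 0.0000; r_{23} = e_2·a_3 = 2.5402.
u_3 = a_3 + 0.0000·e_1 − 2.5402·e_2 = (3.6846, 1.2380, 2.1055, 0.0715).
r_{33} = ‖u_3‖ = 4.4213.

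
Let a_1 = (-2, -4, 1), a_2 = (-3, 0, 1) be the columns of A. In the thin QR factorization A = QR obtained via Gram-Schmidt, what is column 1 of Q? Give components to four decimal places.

a_1 = (-2, -4, 1); ‖a_1‖ = 4.5826, so q_1 = (-0.4364, -0.8729, 0.2182).

q_1 = (-0.4364, -0.8729, 0.2182)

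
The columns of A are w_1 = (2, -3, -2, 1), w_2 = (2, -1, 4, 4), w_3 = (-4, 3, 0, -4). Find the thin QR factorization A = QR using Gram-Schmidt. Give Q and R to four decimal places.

Q = [[0.4714, 0.2759, -0.5072], [-0.7071, -0.0828, -0.7022], [-0.4714, 0.7173, 0.3901], [0.2357, 0.6345, -0.3121]], R = [[4.2426, 0.7071, -4.9497], [0.0000, 6.0415, -3.8897], [0.0000, 0.0000, 1.1704]]

w_1 = (2, -3, -2, 1); ‖w_1‖ = 4.2426, so e_1 = (0.4714, -0.7071, -0.4714, 0.2357).
e_1·w_2 = 0.4714·2 + (-0.7071)·(-1) + (-0.4714)·4 + 0.2357·4 = 0.7071.
u_2 = w_2 − 0.7071·e_1 = (1.6667, -0.5000, 4.3333, 3.8333).
‖u_2‖ = 6.0415, so e_2 = (0.2759, -0.0828, 0.7173, 0.6345).
e_1·w_3 = 0.4714·(-4) + (-0.7071)·3 + (-0.4714)·0 + 0.2357·(-4) = -4.9497; e_2·w_3 = 0.2759·(-4) + (-0.0828)·3 + 0.7173·0 + 0.6345·(-4) = -3.8897.
u_3 = w_3 + 4.9497·e_1 + 3.8897·e_2 = (-0.5936, -0.8219, 0.4566, -0.3653).
‖u_3‖ = 1.1704, so e_3 = (-0.5072, -0.7022, 0.3901, -0.3121).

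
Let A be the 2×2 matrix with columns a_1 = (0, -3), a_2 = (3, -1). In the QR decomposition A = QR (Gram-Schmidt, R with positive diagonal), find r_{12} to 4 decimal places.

r_{12} = 1.0000

q_1 = a_1/‖a_1‖ = (0, -3)/3.0000 = (0.0000, -1.0000).
r_{12} = q_1·a_2 = 1.0000.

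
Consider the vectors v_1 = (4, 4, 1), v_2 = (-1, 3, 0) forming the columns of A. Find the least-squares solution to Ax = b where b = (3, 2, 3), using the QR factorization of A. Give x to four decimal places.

v_1 = (4, 4, 1); ‖v_1‖ = 5.7446, so q_1 = (0.6963, 0.6963, 0.1741).
q_1·v_2 = 0.6963·(-1) + 0.6963·3 + 0.1741·0 = 1.3926.
u_2 = v_2 − 1.3926·q_1 = (-1.9697, 2.0303, -0.2424).
‖u_2‖ = 2.8391, so q_2 = (-0.6938, 0.7151, -0.0854).
Qᵀb = (4.0038, -0.9072).
Back-substitute: x_2 = -0.9072/2.8391 = -0.3195.
x_1 = (4.0038 − 1.3926·(-0.3195))/5.7446 = 0.7744.

x = (0.7744, -0.3195)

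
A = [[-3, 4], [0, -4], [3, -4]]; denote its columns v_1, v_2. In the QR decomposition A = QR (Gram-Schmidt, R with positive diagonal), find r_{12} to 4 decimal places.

r_{12} = -5.6569

v_1 = (-3, 0, 3); ‖v_1‖ = 4.2426, so q_1 = (-0.7071, 0.0000, 0.7071).
r_{12} = q_1·v_2 = -5.6569.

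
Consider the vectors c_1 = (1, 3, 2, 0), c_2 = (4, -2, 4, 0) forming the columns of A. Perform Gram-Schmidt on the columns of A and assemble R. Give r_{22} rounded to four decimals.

e_1 = c_1/‖c_1‖ = (1, 3, 2, 0)/3.7417 = (0.2673, 0.8018, 0.5345, 0.0000).
r_{12} = e_1·c_2 = 1.6036.
u_2 = c_2 − 1.6036·e_1 = (3.5714, -3.2857, 3.1429, 0.0000).
r_{22} = ‖u_2‖ = 5.7817.

r_{22} = 5.7817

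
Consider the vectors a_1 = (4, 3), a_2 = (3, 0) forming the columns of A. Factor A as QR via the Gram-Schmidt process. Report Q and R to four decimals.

a_1 = (4, 3); ‖a_1‖ = 5.0000, so e_1 = (0.8000, 0.6000).
e_1·a_2 = 0.8000·3 + 0.6000·0 = 2.4000.
u_2 = a_2 − 2.4000·e_1 = (1.0800, -1.4400).
‖u_2‖ = 1.8000, so e_2 = (0.6000, -0.8000).

Q = [[0.8000, 0.6000], [0.6000, -0.8000]], R = [[5.0000, 2.4000], [0.0000, 1.8000]]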